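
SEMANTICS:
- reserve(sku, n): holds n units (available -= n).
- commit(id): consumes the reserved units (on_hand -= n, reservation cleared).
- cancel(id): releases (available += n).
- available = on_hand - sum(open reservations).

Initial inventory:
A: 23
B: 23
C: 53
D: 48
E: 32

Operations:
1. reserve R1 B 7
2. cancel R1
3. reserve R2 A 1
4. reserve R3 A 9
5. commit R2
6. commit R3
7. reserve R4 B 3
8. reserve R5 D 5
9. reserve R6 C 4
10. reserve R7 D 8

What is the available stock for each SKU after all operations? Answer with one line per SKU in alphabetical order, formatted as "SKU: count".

Step 1: reserve R1 B 7 -> on_hand[A=23 B=23 C=53 D=48 E=32] avail[A=23 B=16 C=53 D=48 E=32] open={R1}
Step 2: cancel R1 -> on_hand[A=23 B=23 C=53 D=48 E=32] avail[A=23 B=23 C=53 D=48 E=32] open={}
Step 3: reserve R2 A 1 -> on_hand[A=23 B=23 C=53 D=48 E=32] avail[A=22 B=23 C=53 D=48 E=32] open={R2}
Step 4: reserve R3 A 9 -> on_hand[A=23 B=23 C=53 D=48 E=32] avail[A=13 B=23 C=53 D=48 E=32] open={R2,R3}
Step 5: commit R2 -> on_hand[A=22 B=23 C=53 D=48 E=32] avail[A=13 B=23 C=53 D=48 E=32] open={R3}
Step 6: commit R3 -> on_hand[A=13 B=23 C=53 D=48 E=32] avail[A=13 B=23 C=53 D=48 E=32] open={}
Step 7: reserve R4 B 3 -> on_hand[A=13 B=23 C=53 D=48 E=32] avail[A=13 B=20 C=53 D=48 E=32] open={R4}
Step 8: reserve R5 D 5 -> on_hand[A=13 B=23 C=53 D=48 E=32] avail[A=13 B=20 C=53 D=43 E=32] open={R4,R5}
Step 9: reserve R6 C 4 -> on_hand[A=13 B=23 C=53 D=48 E=32] avail[A=13 B=20 C=49 D=43 E=32] open={R4,R5,R6}
Step 10: reserve R7 D 8 -> on_hand[A=13 B=23 C=53 D=48 E=32] avail[A=13 B=20 C=49 D=35 E=32] open={R4,R5,R6,R7}

Answer: A: 13
B: 20
C: 49
D: 35
E: 32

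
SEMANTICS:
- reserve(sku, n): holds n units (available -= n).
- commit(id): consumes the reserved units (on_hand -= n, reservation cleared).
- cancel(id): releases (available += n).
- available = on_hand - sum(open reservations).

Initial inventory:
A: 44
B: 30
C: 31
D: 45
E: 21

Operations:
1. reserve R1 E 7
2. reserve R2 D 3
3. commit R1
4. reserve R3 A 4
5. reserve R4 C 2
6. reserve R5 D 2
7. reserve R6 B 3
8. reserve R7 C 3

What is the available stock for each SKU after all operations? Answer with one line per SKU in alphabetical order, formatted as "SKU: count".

Step 1: reserve R1 E 7 -> on_hand[A=44 B=30 C=31 D=45 E=21] avail[A=44 B=30 C=31 D=45 E=14] open={R1}
Step 2: reserve R2 D 3 -> on_hand[A=44 B=30 C=31 D=45 E=21] avail[A=44 B=30 C=31 D=42 E=14] open={R1,R2}
Step 3: commit R1 -> on_hand[A=44 B=30 C=31 D=45 E=14] avail[A=44 B=30 C=31 D=42 E=14] open={R2}
Step 4: reserve R3 A 4 -> on_hand[A=44 B=30 C=31 D=45 E=14] avail[A=40 B=30 C=31 D=42 E=14] open={R2,R3}
Step 5: reserve R4 C 2 -> on_hand[A=44 B=30 C=31 D=45 E=14] avail[A=40 B=30 C=29 D=42 E=14] open={R2,R3,R4}
Step 6: reserve R5 D 2 -> on_hand[A=44 B=30 C=31 D=45 E=14] avail[A=40 B=30 C=29 D=40 E=14] open={R2,R3,R4,R5}
Step 7: reserve R6 B 3 -> on_hand[A=44 B=30 C=31 D=45 E=14] avail[A=40 B=27 C=29 D=40 E=14] open={R2,R3,R4,R5,R6}
Step 8: reserve R7 C 3 -> on_hand[A=44 B=30 C=31 D=45 E=14] avail[A=40 B=27 C=26 D=40 E=14] open={R2,R3,R4,R5,R6,R7}

Answer: A: 40
B: 27
C: 26
D: 40
E: 14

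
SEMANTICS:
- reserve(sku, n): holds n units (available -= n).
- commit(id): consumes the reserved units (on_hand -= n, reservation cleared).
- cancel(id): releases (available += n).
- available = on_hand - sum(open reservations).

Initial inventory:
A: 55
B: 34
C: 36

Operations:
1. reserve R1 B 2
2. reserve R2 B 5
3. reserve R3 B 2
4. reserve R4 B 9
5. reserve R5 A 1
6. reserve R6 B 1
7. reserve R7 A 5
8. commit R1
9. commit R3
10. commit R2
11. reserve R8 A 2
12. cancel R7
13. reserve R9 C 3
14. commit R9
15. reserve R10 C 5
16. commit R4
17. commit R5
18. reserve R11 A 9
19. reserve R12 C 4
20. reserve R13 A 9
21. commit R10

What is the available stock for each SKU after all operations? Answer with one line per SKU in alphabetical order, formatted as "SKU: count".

Answer: A: 34
B: 15
C: 24

Derivation:
Step 1: reserve R1 B 2 -> on_hand[A=55 B=34 C=36] avail[A=55 B=32 C=36] open={R1}
Step 2: reserve R2 B 5 -> on_hand[A=55 B=34 C=36] avail[A=55 B=27 C=36] open={R1,R2}
Step 3: reserve R3 B 2 -> on_hand[A=55 B=34 C=36] avail[A=55 B=25 C=36] open={R1,R2,R3}
Step 4: reserve R4 B 9 -> on_hand[A=55 B=34 C=36] avail[A=55 B=16 C=36] open={R1,R2,R3,R4}
Step 5: reserve R5 A 1 -> on_hand[A=55 B=34 C=36] avail[A=54 B=16 C=36] open={R1,R2,R3,R4,R5}
Step 6: reserve R6 B 1 -> on_hand[A=55 B=34 C=36] avail[A=54 B=15 C=36] open={R1,R2,R3,R4,R5,R6}
Step 7: reserve R7 A 5 -> on_hand[A=55 B=34 C=36] avail[A=49 B=15 C=36] open={R1,R2,R3,R4,R5,R6,R7}
Step 8: commit R1 -> on_hand[A=55 B=32 C=36] avail[A=49 B=15 C=36] open={R2,R3,R4,R5,R6,R7}
Step 9: commit R3 -> on_hand[A=55 B=30 C=36] avail[A=49 B=15 C=36] open={R2,R4,R5,R6,R7}
Step 10: commit R2 -> on_hand[A=55 B=25 C=36] avail[A=49 B=15 C=36] open={R4,R5,R6,R7}
Step 11: reserve R8 A 2 -> on_hand[A=55 B=25 C=36] avail[A=47 B=15 C=36] open={R4,R5,R6,R7,R8}
Step 12: cancel R7 -> on_hand[A=55 B=25 C=36] avail[A=52 B=15 C=36] open={R4,R5,R6,R8}
Step 13: reserve R9 C 3 -> on_hand[A=55 B=25 C=36] avail[A=52 B=15 C=33] open={R4,R5,R6,R8,R9}
Step 14: commit R9 -> on_hand[A=55 B=25 C=33] avail[A=52 B=15 C=33] open={R4,R5,R6,R8}
Step 15: reserve R10 C 5 -> on_hand[A=55 B=25 C=33] avail[A=52 B=15 C=28] open={R10,R4,R5,R6,R8}
Step 16: commit R4 -> on_hand[A=55 B=16 C=33] avail[A=52 B=15 C=28] open={R10,R5,R6,R8}
Step 17: commit R5 -> on_hand[A=54 B=16 C=33] avail[A=52 B=15 C=28] open={R10,R6,R8}
Step 18: reserve R11 A 9 -> on_hand[A=54 B=16 C=33] avail[A=43 B=15 C=28] open={R10,R11,R6,R8}
Step 19: reserve R12 C 4 -> on_hand[A=54 B=16 C=33] avail[A=43 B=15 C=24] open={R10,R11,R12,R6,R8}
Step 20: reserve R13 A 9 -> on_hand[A=54 B=16 C=33] avail[A=34 B=15 C=24] open={R10,R11,R12,R13,R6,R8}
Step 21: commit R10 -> on_hand[A=54 B=16 C=28] avail[A=34 B=15 C=24] open={R11,R12,R13,R6,R8}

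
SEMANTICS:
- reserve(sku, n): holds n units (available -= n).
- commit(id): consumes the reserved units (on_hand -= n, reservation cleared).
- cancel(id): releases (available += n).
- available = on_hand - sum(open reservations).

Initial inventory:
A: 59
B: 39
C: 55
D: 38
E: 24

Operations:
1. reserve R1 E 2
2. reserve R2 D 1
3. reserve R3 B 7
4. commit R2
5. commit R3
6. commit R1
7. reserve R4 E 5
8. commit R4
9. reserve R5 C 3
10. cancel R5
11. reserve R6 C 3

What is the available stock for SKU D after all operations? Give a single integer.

Step 1: reserve R1 E 2 -> on_hand[A=59 B=39 C=55 D=38 E=24] avail[A=59 B=39 C=55 D=38 E=22] open={R1}
Step 2: reserve R2 D 1 -> on_hand[A=59 B=39 C=55 D=38 E=24] avail[A=59 B=39 C=55 D=37 E=22] open={R1,R2}
Step 3: reserve R3 B 7 -> on_hand[A=59 B=39 C=55 D=38 E=24] avail[A=59 B=32 C=55 D=37 E=22] open={R1,R2,R3}
Step 4: commit R2 -> on_hand[A=59 B=39 C=55 D=37 E=24] avail[A=59 B=32 C=55 D=37 E=22] open={R1,R3}
Step 5: commit R3 -> on_hand[A=59 B=32 C=55 D=37 E=24] avail[A=59 B=32 C=55 D=37 E=22] open={R1}
Step 6: commit R1 -> on_hand[A=59 B=32 C=55 D=37 E=22] avail[A=59 B=32 C=55 D=37 E=22] open={}
Step 7: reserve R4 E 5 -> on_hand[A=59 B=32 C=55 D=37 E=22] avail[A=59 B=32 C=55 D=37 E=17] open={R4}
Step 8: commit R4 -> on_hand[A=59 B=32 C=55 D=37 E=17] avail[A=59 B=32 C=55 D=37 E=17] open={}
Step 9: reserve R5 C 3 -> on_hand[A=59 B=32 C=55 D=37 E=17] avail[A=59 B=32 C=52 D=37 E=17] open={R5}
Step 10: cancel R5 -> on_hand[A=59 B=32 C=55 D=37 E=17] avail[A=59 B=32 C=55 D=37 E=17] open={}
Step 11: reserve R6 C 3 -> on_hand[A=59 B=32 C=55 D=37 E=17] avail[A=59 B=32 C=52 D=37 E=17] open={R6}
Final available[D] = 37

Answer: 37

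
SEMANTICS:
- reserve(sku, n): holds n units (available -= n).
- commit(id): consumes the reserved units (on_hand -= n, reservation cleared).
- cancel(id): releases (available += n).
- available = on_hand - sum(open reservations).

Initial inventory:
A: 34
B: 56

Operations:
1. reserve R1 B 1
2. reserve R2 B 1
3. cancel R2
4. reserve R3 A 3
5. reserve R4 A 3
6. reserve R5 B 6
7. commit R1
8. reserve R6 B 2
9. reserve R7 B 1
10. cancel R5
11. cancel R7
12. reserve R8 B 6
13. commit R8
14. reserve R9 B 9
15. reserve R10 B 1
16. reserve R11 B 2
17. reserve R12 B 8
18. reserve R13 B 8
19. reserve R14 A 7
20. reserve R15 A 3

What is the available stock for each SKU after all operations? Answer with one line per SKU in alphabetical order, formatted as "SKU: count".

Step 1: reserve R1 B 1 -> on_hand[A=34 B=56] avail[A=34 B=55] open={R1}
Step 2: reserve R2 B 1 -> on_hand[A=34 B=56] avail[A=34 B=54] open={R1,R2}
Step 3: cancel R2 -> on_hand[A=34 B=56] avail[A=34 B=55] open={R1}
Step 4: reserve R3 A 3 -> on_hand[A=34 B=56] avail[A=31 B=55] open={R1,R3}
Step 5: reserve R4 A 3 -> on_hand[A=34 B=56] avail[A=28 B=55] open={R1,R3,R4}
Step 6: reserve R5 B 6 -> on_hand[A=34 B=56] avail[A=28 B=49] open={R1,R3,R4,R5}
Step 7: commit R1 -> on_hand[A=34 B=55] avail[A=28 B=49] open={R3,R4,R5}
Step 8: reserve R6 B 2 -> on_hand[A=34 B=55] avail[A=28 B=47] open={R3,R4,R5,R6}
Step 9: reserve R7 B 1 -> on_hand[A=34 B=55] avail[A=28 B=46] open={R3,R4,R5,R6,R7}
Step 10: cancel R5 -> on_hand[A=34 B=55] avail[A=28 B=52] open={R3,R4,R6,R7}
Step 11: cancel R7 -> on_hand[A=34 B=55] avail[A=28 B=53] open={R3,R4,R6}
Step 12: reserve R8 B 6 -> on_hand[A=34 B=55] avail[A=28 B=47] open={R3,R4,R6,R8}
Step 13: commit R8 -> on_hand[A=34 B=49] avail[A=28 B=47] open={R3,R4,R6}
Step 14: reserve R9 B 9 -> on_hand[A=34 B=49] avail[A=28 B=38] open={R3,R4,R6,R9}
Step 15: reserve R10 B 1 -> on_hand[A=34 B=49] avail[A=28 B=37] open={R10,R3,R4,R6,R9}
Step 16: reserve R11 B 2 -> on_hand[A=34 B=49] avail[A=28 B=35] open={R10,R11,R3,R4,R6,R9}
Step 17: reserve R12 B 8 -> on_hand[A=34 B=49] avail[A=28 B=27] open={R10,R11,R12,R3,R4,R6,R9}
Step 18: reserve R13 B 8 -> on_hand[A=34 B=49] avail[A=28 B=19] open={R10,R11,R12,R13,R3,R4,R6,R9}
Step 19: reserve R14 A 7 -> on_hand[A=34 B=49] avail[A=21 B=19] open={R10,R11,R12,R13,R14,R3,R4,R6,R9}
Step 20: reserve R15 A 3 -> on_hand[A=34 B=49] avail[A=18 B=19] open={R10,R11,R12,R13,R14,R15,R3,R4,R6,R9}

Answer: A: 18
B: 19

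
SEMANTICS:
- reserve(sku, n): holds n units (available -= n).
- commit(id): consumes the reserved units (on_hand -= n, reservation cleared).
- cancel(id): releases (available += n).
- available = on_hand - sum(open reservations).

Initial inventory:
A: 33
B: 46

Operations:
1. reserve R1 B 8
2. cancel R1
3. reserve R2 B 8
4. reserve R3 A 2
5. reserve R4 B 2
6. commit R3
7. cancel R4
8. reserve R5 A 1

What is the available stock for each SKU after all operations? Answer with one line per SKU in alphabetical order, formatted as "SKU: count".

Answer: A: 30
B: 38

Derivation:
Step 1: reserve R1 B 8 -> on_hand[A=33 B=46] avail[A=33 B=38] open={R1}
Step 2: cancel R1 -> on_hand[A=33 B=46] avail[A=33 B=46] open={}
Step 3: reserve R2 B 8 -> on_hand[A=33 B=46] avail[A=33 B=38] open={R2}
Step 4: reserve R3 A 2 -> on_hand[A=33 B=46] avail[A=31 B=38] open={R2,R3}
Step 5: reserve R4 B 2 -> on_hand[A=33 B=46] avail[A=31 B=36] open={R2,R3,R4}
Step 6: commit R3 -> on_hand[A=31 B=46] avail[A=31 B=36] open={R2,R4}
Step 7: cancel R4 -> on_hand[A=31 B=46] avail[A=31 B=38] open={R2}
Step 8: reserve R5 A 1 -> on_hand[A=31 B=46] avail[A=30 B=38] open={R2,R5}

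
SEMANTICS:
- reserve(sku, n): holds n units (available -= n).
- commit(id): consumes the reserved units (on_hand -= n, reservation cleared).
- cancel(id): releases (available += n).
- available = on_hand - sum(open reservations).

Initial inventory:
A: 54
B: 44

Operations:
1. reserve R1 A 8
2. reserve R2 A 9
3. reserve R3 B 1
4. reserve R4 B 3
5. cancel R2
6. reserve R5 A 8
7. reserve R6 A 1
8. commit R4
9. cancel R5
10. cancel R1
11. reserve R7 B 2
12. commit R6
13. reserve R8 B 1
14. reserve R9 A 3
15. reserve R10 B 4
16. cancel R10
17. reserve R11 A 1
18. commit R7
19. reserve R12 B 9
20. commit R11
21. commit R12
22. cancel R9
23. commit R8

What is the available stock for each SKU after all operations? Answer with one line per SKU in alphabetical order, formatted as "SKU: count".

Step 1: reserve R1 A 8 -> on_hand[A=54 B=44] avail[A=46 B=44] open={R1}
Step 2: reserve R2 A 9 -> on_hand[A=54 B=44] avail[A=37 B=44] open={R1,R2}
Step 3: reserve R3 B 1 -> on_hand[A=54 B=44] avail[A=37 B=43] open={R1,R2,R3}
Step 4: reserve R4 B 3 -> on_hand[A=54 B=44] avail[A=37 B=40] open={R1,R2,R3,R4}
Step 5: cancel R2 -> on_hand[A=54 B=44] avail[A=46 B=40] open={R1,R3,R4}
Step 6: reserve R5 A 8 -> on_hand[A=54 B=44] avail[A=38 B=40] open={R1,R3,R4,R5}
Step 7: reserve R6 A 1 -> on_hand[A=54 B=44] avail[A=37 B=40] open={R1,R3,R4,R5,R6}
Step 8: commit R4 -> on_hand[A=54 B=41] avail[A=37 B=40] open={R1,R3,R5,R6}
Step 9: cancel R5 -> on_hand[A=54 B=41] avail[A=45 B=40] open={R1,R3,R6}
Step 10: cancel R1 -> on_hand[A=54 B=41] avail[A=53 B=40] open={R3,R6}
Step 11: reserve R7 B 2 -> on_hand[A=54 B=41] avail[A=53 B=38] open={R3,R6,R7}
Step 12: commit R6 -> on_hand[A=53 B=41] avail[A=53 B=38] open={R3,R7}
Step 13: reserve R8 B 1 -> on_hand[A=53 B=41] avail[A=53 B=37] open={R3,R7,R8}
Step 14: reserve R9 A 3 -> on_hand[A=53 B=41] avail[A=50 B=37] open={R3,R7,R8,R9}
Step 15: reserve R10 B 4 -> on_hand[A=53 B=41] avail[A=50 B=33] open={R10,R3,R7,R8,R9}
Step 16: cancel R10 -> on_hand[A=53 B=41] avail[A=50 B=37] open={R3,R7,R8,R9}
Step 17: reserve R11 A 1 -> on_hand[A=53 B=41] avail[A=49 B=37] open={R11,R3,R7,R8,R9}
Step 18: commit R7 -> on_hand[A=53 B=39] avail[A=49 B=37] open={R11,R3,R8,R9}
Step 19: reserve R12 B 9 -> on_hand[A=53 B=39] avail[A=49 B=28] open={R11,R12,R3,R8,R9}
Step 20: commit R11 -> on_hand[A=52 B=39] avail[A=49 B=28] open={R12,R3,R8,R9}
Step 21: commit R12 -> on_hand[A=52 B=30] avail[A=49 B=28] open={R3,R8,R9}
Step 22: cancel R9 -> on_hand[A=52 B=30] avail[A=52 B=28] open={R3,R8}
Step 23: commit R8 -> on_hand[A=52 B=29] avail[A=52 B=28] open={R3}

Answer: A: 52
B: 28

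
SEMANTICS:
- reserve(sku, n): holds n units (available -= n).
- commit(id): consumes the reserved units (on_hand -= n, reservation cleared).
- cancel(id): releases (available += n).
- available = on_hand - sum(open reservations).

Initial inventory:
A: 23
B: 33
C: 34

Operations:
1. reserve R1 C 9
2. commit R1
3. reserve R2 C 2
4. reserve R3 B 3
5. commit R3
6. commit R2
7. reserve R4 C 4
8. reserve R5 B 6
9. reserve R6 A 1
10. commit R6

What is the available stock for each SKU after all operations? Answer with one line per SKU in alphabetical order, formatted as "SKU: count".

Step 1: reserve R1 C 9 -> on_hand[A=23 B=33 C=34] avail[A=23 B=33 C=25] open={R1}
Step 2: commit R1 -> on_hand[A=23 B=33 C=25] avail[A=23 B=33 C=25] open={}
Step 3: reserve R2 C 2 -> on_hand[A=23 B=33 C=25] avail[A=23 B=33 C=23] open={R2}
Step 4: reserve R3 B 3 -> on_hand[A=23 B=33 C=25] avail[A=23 B=30 C=23] open={R2,R3}
Step 5: commit R3 -> on_hand[A=23 B=30 C=25] avail[A=23 B=30 C=23] open={R2}
Step 6: commit R2 -> on_hand[A=23 B=30 C=23] avail[A=23 B=30 C=23] open={}
Step 7: reserve R4 C 4 -> on_hand[A=23 B=30 C=23] avail[A=23 B=30 C=19] open={R4}
Step 8: reserve R5 B 6 -> on_hand[A=23 B=30 C=23] avail[A=23 B=24 C=19] open={R4,R5}
Step 9: reserve R6 A 1 -> on_hand[A=23 B=30 C=23] avail[A=22 B=24 C=19] open={R4,R5,R6}
Step 10: commit R6 -> on_hand[A=22 B=30 C=23] avail[A=22 B=24 C=19] open={R4,R5}

Answer: A: 22
B: 24
C: 19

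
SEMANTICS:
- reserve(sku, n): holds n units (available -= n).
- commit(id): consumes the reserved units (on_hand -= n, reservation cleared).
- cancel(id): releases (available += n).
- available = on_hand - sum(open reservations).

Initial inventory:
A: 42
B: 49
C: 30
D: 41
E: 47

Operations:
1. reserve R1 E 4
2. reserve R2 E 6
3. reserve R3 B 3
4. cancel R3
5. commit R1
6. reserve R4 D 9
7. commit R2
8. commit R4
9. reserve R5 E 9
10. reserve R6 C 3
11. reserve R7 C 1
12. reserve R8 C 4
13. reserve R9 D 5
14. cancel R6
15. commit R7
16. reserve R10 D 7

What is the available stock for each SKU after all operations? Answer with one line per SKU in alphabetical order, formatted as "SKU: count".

Answer: A: 42
B: 49
C: 25
D: 20
E: 28

Derivation:
Step 1: reserve R1 E 4 -> on_hand[A=42 B=49 C=30 D=41 E=47] avail[A=42 B=49 C=30 D=41 E=43] open={R1}
Step 2: reserve R2 E 6 -> on_hand[A=42 B=49 C=30 D=41 E=47] avail[A=42 B=49 C=30 D=41 E=37] open={R1,R2}
Step 3: reserve R3 B 3 -> on_hand[A=42 B=49 C=30 D=41 E=47] avail[A=42 B=46 C=30 D=41 E=37] open={R1,R2,R3}
Step 4: cancel R3 -> on_hand[A=42 B=49 C=30 D=41 E=47] avail[A=42 B=49 C=30 D=41 E=37] open={R1,R2}
Step 5: commit R1 -> on_hand[A=42 B=49 C=30 D=41 E=43] avail[A=42 B=49 C=30 D=41 E=37] open={R2}
Step 6: reserve R4 D 9 -> on_hand[A=42 B=49 C=30 D=41 E=43] avail[A=42 B=49 C=30 D=32 E=37] open={R2,R4}
Step 7: commit R2 -> on_hand[A=42 B=49 C=30 D=41 E=37] avail[A=42 B=49 C=30 D=32 E=37] open={R4}
Step 8: commit R4 -> on_hand[A=42 B=49 C=30 D=32 E=37] avail[A=42 B=49 C=30 D=32 E=37] open={}
Step 9: reserve R5 E 9 -> on_hand[A=42 B=49 C=30 D=32 E=37] avail[A=42 B=49 C=30 D=32 E=28] open={R5}
Step 10: reserve R6 C 3 -> on_hand[A=42 B=49 C=30 D=32 E=37] avail[A=42 B=49 C=27 D=32 E=28] open={R5,R6}
Step 11: reserve R7 C 1 -> on_hand[A=42 B=49 C=30 D=32 E=37] avail[A=42 B=49 C=26 D=32 E=28] open={R5,R6,R7}
Step 12: reserve R8 C 4 -> on_hand[A=42 B=49 C=30 D=32 E=37] avail[A=42 B=49 C=22 D=32 E=28] open={R5,R6,R7,R8}
Step 13: reserve R9 D 5 -> on_hand[A=42 B=49 C=30 D=32 E=37] avail[A=42 B=49 C=22 D=27 E=28] open={R5,R6,R7,R8,R9}
Step 14: cancel R6 -> on_hand[A=42 B=49 C=30 D=32 E=37] avail[A=42 B=49 C=25 D=27 E=28] open={R5,R7,R8,R9}
Step 15: commit R7 -> on_hand[A=42 B=49 C=29 D=32 E=37] avail[A=42 B=49 C=25 D=27 E=28] open={R5,R8,R9}
Step 16: reserve R10 D 7 -> on_hand[A=42 B=49 C=29 D=32 E=37] avail[A=42 B=49 C=25 D=20 E=28] open={R10,R5,R8,R9}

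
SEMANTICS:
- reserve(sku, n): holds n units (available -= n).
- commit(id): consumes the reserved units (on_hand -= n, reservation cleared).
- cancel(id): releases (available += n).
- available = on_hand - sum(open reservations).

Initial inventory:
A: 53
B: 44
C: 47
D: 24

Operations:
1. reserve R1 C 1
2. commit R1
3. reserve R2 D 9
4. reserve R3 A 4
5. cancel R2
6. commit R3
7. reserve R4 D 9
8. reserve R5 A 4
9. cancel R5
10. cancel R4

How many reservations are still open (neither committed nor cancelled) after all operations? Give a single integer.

Answer: 0

Derivation:
Step 1: reserve R1 C 1 -> on_hand[A=53 B=44 C=47 D=24] avail[A=53 B=44 C=46 D=24] open={R1}
Step 2: commit R1 -> on_hand[A=53 B=44 C=46 D=24] avail[A=53 B=44 C=46 D=24] open={}
Step 3: reserve R2 D 9 -> on_hand[A=53 B=44 C=46 D=24] avail[A=53 B=44 C=46 D=15] open={R2}
Step 4: reserve R3 A 4 -> on_hand[A=53 B=44 C=46 D=24] avail[A=49 B=44 C=46 D=15] open={R2,R3}
Step 5: cancel R2 -> on_hand[A=53 B=44 C=46 D=24] avail[A=49 B=44 C=46 D=24] open={R3}
Step 6: commit R3 -> on_hand[A=49 B=44 C=46 D=24] avail[A=49 B=44 C=46 D=24] open={}
Step 7: reserve R4 D 9 -> on_hand[A=49 B=44 C=46 D=24] avail[A=49 B=44 C=46 D=15] open={R4}
Step 8: reserve R5 A 4 -> on_hand[A=49 B=44 C=46 D=24] avail[A=45 B=44 C=46 D=15] open={R4,R5}
Step 9: cancel R5 -> on_hand[A=49 B=44 C=46 D=24] avail[A=49 B=44 C=46 D=15] open={R4}
Step 10: cancel R4 -> on_hand[A=49 B=44 C=46 D=24] avail[A=49 B=44 C=46 D=24] open={}
Open reservations: [] -> 0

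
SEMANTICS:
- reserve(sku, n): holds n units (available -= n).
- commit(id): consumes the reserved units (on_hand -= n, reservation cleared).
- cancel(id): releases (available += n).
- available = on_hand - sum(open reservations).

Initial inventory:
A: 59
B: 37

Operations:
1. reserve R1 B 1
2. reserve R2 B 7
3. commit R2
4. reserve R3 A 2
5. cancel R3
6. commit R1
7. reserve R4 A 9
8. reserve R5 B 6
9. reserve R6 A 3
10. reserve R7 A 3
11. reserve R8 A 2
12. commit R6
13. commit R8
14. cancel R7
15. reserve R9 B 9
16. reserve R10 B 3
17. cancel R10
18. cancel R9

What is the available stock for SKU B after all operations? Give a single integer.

Step 1: reserve R1 B 1 -> on_hand[A=59 B=37] avail[A=59 B=36] open={R1}
Step 2: reserve R2 B 7 -> on_hand[A=59 B=37] avail[A=59 B=29] open={R1,R2}
Step 3: commit R2 -> on_hand[A=59 B=30] avail[A=59 B=29] open={R1}
Step 4: reserve R3 A 2 -> on_hand[A=59 B=30] avail[A=57 B=29] open={R1,R3}
Step 5: cancel R3 -> on_hand[A=59 B=30] avail[A=59 B=29] open={R1}
Step 6: commit R1 -> on_hand[A=59 B=29] avail[A=59 B=29] open={}
Step 7: reserve R4 A 9 -> on_hand[A=59 B=29] avail[A=50 B=29] open={R4}
Step 8: reserve R5 B 6 -> on_hand[A=59 B=29] avail[A=50 B=23] open={R4,R5}
Step 9: reserve R6 A 3 -> on_hand[A=59 B=29] avail[A=47 B=23] open={R4,R5,R6}
Step 10: reserve R7 A 3 -> on_hand[A=59 B=29] avail[A=44 B=23] open={R4,R5,R6,R7}
Step 11: reserve R8 A 2 -> on_hand[A=59 B=29] avail[A=42 B=23] open={R4,R5,R6,R7,R8}
Step 12: commit R6 -> on_hand[A=56 B=29] avail[A=42 B=23] open={R4,R5,R7,R8}
Step 13: commit R8 -> on_hand[A=54 B=29] avail[A=42 B=23] open={R4,R5,R7}
Step 14: cancel R7 -> on_hand[A=54 B=29] avail[A=45 B=23] open={R4,R5}
Step 15: reserve R9 B 9 -> on_hand[A=54 B=29] avail[A=45 B=14] open={R4,R5,R9}
Step 16: reserve R10 B 3 -> on_hand[A=54 B=29] avail[A=45 B=11] open={R10,R4,R5,R9}
Step 17: cancel R10 -> on_hand[A=54 B=29] avail[A=45 B=14] open={R4,R5,R9}
Step 18: cancel R9 -> on_hand[A=54 B=29] avail[A=45 B=23] open={R4,R5}
Final available[B] = 23

Answer: 23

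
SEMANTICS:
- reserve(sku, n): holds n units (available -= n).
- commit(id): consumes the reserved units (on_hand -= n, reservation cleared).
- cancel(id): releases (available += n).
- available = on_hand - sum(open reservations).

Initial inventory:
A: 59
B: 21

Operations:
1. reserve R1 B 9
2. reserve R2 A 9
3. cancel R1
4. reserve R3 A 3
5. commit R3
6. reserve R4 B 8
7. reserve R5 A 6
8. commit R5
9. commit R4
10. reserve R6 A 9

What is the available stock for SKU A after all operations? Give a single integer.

Step 1: reserve R1 B 9 -> on_hand[A=59 B=21] avail[A=59 B=12] open={R1}
Step 2: reserve R2 A 9 -> on_hand[A=59 B=21] avail[A=50 B=12] open={R1,R2}
Step 3: cancel R1 -> on_hand[A=59 B=21] avail[A=50 B=21] open={R2}
Step 4: reserve R3 A 3 -> on_hand[A=59 B=21] avail[A=47 B=21] open={R2,R3}
Step 5: commit R3 -> on_hand[A=56 B=21] avail[A=47 B=21] open={R2}
Step 6: reserve R4 B 8 -> on_hand[A=56 B=21] avail[A=47 B=13] open={R2,R4}
Step 7: reserve R5 A 6 -> on_hand[A=56 B=21] avail[A=41 B=13] open={R2,R4,R5}
Step 8: commit R5 -> on_hand[A=50 B=21] avail[A=41 B=13] open={R2,R4}
Step 9: commit R4 -> on_hand[A=50 B=13] avail[A=41 B=13] open={R2}
Step 10: reserve R6 A 9 -> on_hand[A=50 B=13] avail[A=32 B=13] open={R2,R6}
Final available[A] = 32

Answer: 32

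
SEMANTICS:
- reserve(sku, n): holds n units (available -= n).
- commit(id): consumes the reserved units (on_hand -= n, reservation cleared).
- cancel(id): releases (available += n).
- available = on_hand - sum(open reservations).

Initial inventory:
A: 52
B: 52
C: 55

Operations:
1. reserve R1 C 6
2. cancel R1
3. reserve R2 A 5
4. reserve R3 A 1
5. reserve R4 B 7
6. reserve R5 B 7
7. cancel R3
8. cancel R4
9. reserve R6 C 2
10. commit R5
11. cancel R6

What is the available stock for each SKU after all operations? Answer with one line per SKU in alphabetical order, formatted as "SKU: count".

Answer: A: 47
B: 45
C: 55

Derivation:
Step 1: reserve R1 C 6 -> on_hand[A=52 B=52 C=55] avail[A=52 B=52 C=49] open={R1}
Step 2: cancel R1 -> on_hand[A=52 B=52 C=55] avail[A=52 B=52 C=55] open={}
Step 3: reserve R2 A 5 -> on_hand[A=52 B=52 C=55] avail[A=47 B=52 C=55] open={R2}
Step 4: reserve R3 A 1 -> on_hand[A=52 B=52 C=55] avail[A=46 B=52 C=55] open={R2,R3}
Step 5: reserve R4 B 7 -> on_hand[A=52 B=52 C=55] avail[A=46 B=45 C=55] open={R2,R3,R4}
Step 6: reserve R5 B 7 -> on_hand[A=52 B=52 C=55] avail[A=46 B=38 C=55] open={R2,R3,R4,R5}
Step 7: cancel R3 -> on_hand[A=52 B=52 C=55] avail[A=47 B=38 C=55] open={R2,R4,R5}
Step 8: cancel R4 -> on_hand[A=52 B=52 C=55] avail[A=47 B=45 C=55] open={R2,R5}
Step 9: reserve R6 C 2 -> on_hand[A=52 B=52 C=55] avail[A=47 B=45 C=53] open={R2,R5,R6}
Step 10: commit R5 -> on_hand[A=52 B=45 C=55] avail[A=47 B=45 C=53] open={R2,R6}
Step 11: cancel R6 -> on_hand[A=52 B=45 C=55] avail[A=47 B=45 C=55] open={R2}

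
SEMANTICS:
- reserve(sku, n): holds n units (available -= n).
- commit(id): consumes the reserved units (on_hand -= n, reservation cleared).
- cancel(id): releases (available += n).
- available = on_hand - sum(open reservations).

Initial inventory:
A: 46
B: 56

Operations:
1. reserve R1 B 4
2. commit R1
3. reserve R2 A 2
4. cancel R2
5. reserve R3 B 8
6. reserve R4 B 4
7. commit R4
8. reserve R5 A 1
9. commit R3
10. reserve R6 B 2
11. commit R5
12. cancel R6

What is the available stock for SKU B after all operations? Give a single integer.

Answer: 40

Derivation:
Step 1: reserve R1 B 4 -> on_hand[A=46 B=56] avail[A=46 B=52] open={R1}
Step 2: commit R1 -> on_hand[A=46 B=52] avail[A=46 B=52] open={}
Step 3: reserve R2 A 2 -> on_hand[A=46 B=52] avail[A=44 B=52] open={R2}
Step 4: cancel R2 -> on_hand[A=46 B=52] avail[A=46 B=52] open={}
Step 5: reserve R3 B 8 -> on_hand[A=46 B=52] avail[A=46 B=44] open={R3}
Step 6: reserve R4 B 4 -> on_hand[A=46 B=52] avail[A=46 B=40] open={R3,R4}
Step 7: commit R4 -> on_hand[A=46 B=48] avail[A=46 B=40] open={R3}
Step 8: reserve R5 A 1 -> on_hand[A=46 B=48] avail[A=45 B=40] open={R3,R5}
Step 9: commit R3 -> on_hand[A=46 B=40] avail[A=45 B=40] open={R5}
Step 10: reserve R6 B 2 -> on_hand[A=46 B=40] avail[A=45 B=38] open={R5,R6}
Step 11: commit R5 -> on_hand[A=45 B=40] avail[A=45 B=38] open={R6}
Step 12: cancel R6 -> on_hand[A=45 B=40] avail[A=45 B=40] open={}
Final available[B] = 40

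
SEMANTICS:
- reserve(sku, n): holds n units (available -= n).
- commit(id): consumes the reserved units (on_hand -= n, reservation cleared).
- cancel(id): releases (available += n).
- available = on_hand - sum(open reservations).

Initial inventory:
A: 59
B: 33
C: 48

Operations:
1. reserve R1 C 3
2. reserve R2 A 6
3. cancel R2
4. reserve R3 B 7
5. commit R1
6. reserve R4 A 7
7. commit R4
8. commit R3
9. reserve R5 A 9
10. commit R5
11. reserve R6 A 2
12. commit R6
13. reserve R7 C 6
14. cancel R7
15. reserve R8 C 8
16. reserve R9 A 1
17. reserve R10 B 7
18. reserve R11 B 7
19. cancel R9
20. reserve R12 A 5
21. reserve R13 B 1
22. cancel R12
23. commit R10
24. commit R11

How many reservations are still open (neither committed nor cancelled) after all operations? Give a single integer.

Answer: 2

Derivation:
Step 1: reserve R1 C 3 -> on_hand[A=59 B=33 C=48] avail[A=59 B=33 C=45] open={R1}
Step 2: reserve R2 A 6 -> on_hand[A=59 B=33 C=48] avail[A=53 B=33 C=45] open={R1,R2}
Step 3: cancel R2 -> on_hand[A=59 B=33 C=48] avail[A=59 B=33 C=45] open={R1}
Step 4: reserve R3 B 7 -> on_hand[A=59 B=33 C=48] avail[A=59 B=26 C=45] open={R1,R3}
Step 5: commit R1 -> on_hand[A=59 B=33 C=45] avail[A=59 B=26 C=45] open={R3}
Step 6: reserve R4 A 7 -> on_hand[A=59 B=33 C=45] avail[A=52 B=26 C=45] open={R3,R4}
Step 7: commit R4 -> on_hand[A=52 B=33 C=45] avail[A=52 B=26 C=45] open={R3}
Step 8: commit R3 -> on_hand[A=52 B=26 C=45] avail[A=52 B=26 C=45] open={}
Step 9: reserve R5 A 9 -> on_hand[A=52 B=26 C=45] avail[A=43 B=26 C=45] open={R5}
Step 10: commit R5 -> on_hand[A=43 B=26 C=45] avail[A=43 B=26 C=45] open={}
Step 11: reserve R6 A 2 -> on_hand[A=43 B=26 C=45] avail[A=41 B=26 C=45] open={R6}
Step 12: commit R6 -> on_hand[A=41 B=26 C=45] avail[A=41 B=26 C=45] open={}
Step 13: reserve R7 C 6 -> on_hand[A=41 B=26 C=45] avail[A=41 B=26 C=39] open={R7}
Step 14: cancel R7 -> on_hand[A=41 B=26 C=45] avail[A=41 B=26 C=45] open={}
Step 15: reserve R8 C 8 -> on_hand[A=41 B=26 C=45] avail[A=41 B=26 C=37] open={R8}
Step 16: reserve R9 A 1 -> on_hand[A=41 B=26 C=45] avail[A=40 B=26 C=37] open={R8,R9}
Step 17: reserve R10 B 7 -> on_hand[A=41 B=26 C=45] avail[A=40 B=19 C=37] open={R10,R8,R9}
Step 18: reserve R11 B 7 -> on_hand[A=41 B=26 C=45] avail[A=40 B=12 C=37] open={R10,R11,R8,R9}
Step 19: cancel R9 -> on_hand[A=41 B=26 C=45] avail[A=41 B=12 C=37] open={R10,R11,R8}
Step 20: reserve R12 A 5 -> on_hand[A=41 B=26 C=45] avail[A=36 B=12 C=37] open={R10,R11,R12,R8}
Step 21: reserve R13 B 1 -> on_hand[A=41 B=26 C=45] avail[A=36 B=11 C=37] open={R10,R11,R12,R13,R8}
Step 22: cancel R12 -> on_hand[A=41 B=26 C=45] avail[A=41 B=11 C=37] open={R10,R11,R13,R8}
Step 23: commit R10 -> on_hand[A=41 B=19 C=45] avail[A=41 B=11 C=37] open={R11,R13,R8}
Step 24: commit R11 -> on_hand[A=41 B=12 C=45] avail[A=41 B=11 C=37] open={R13,R8}
Open reservations: ['R13', 'R8'] -> 2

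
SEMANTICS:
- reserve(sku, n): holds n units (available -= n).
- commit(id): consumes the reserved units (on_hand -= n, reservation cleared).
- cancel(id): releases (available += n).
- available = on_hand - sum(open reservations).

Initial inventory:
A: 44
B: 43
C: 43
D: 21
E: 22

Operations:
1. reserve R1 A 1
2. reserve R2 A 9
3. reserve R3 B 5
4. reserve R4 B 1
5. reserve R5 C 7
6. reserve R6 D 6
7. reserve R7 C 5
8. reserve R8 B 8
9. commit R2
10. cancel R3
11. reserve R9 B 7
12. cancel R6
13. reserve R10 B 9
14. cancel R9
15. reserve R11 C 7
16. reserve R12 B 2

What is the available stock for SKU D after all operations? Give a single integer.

Answer: 21

Derivation:
Step 1: reserve R1 A 1 -> on_hand[A=44 B=43 C=43 D=21 E=22] avail[A=43 B=43 C=43 D=21 E=22] open={R1}
Step 2: reserve R2 A 9 -> on_hand[A=44 B=43 C=43 D=21 E=22] avail[A=34 B=43 C=43 D=21 E=22] open={R1,R2}
Step 3: reserve R3 B 5 -> on_hand[A=44 B=43 C=43 D=21 E=22] avail[A=34 B=38 C=43 D=21 E=22] open={R1,R2,R3}
Step 4: reserve R4 B 1 -> on_hand[A=44 B=43 C=43 D=21 E=22] avail[A=34 B=37 C=43 D=21 E=22] open={R1,R2,R3,R4}
Step 5: reserve R5 C 7 -> on_hand[A=44 B=43 C=43 D=21 E=22] avail[A=34 B=37 C=36 D=21 E=22] open={R1,R2,R3,R4,R5}
Step 6: reserve R6 D 6 -> on_hand[A=44 B=43 C=43 D=21 E=22] avail[A=34 B=37 C=36 D=15 E=22] open={R1,R2,R3,R4,R5,R6}
Step 7: reserve R7 C 5 -> on_hand[A=44 B=43 C=43 D=21 E=22] avail[A=34 B=37 C=31 D=15 E=22] open={R1,R2,R3,R4,R5,R6,R7}
Step 8: reserve R8 B 8 -> on_hand[A=44 B=43 C=43 D=21 E=22] avail[A=34 B=29 C=31 D=15 E=22] open={R1,R2,R3,R4,R5,R6,R7,R8}
Step 9: commit R2 -> on_hand[A=35 B=43 C=43 D=21 E=22] avail[A=34 B=29 C=31 D=15 E=22] open={R1,R3,R4,R5,R6,R7,R8}
Step 10: cancel R3 -> on_hand[A=35 B=43 C=43 D=21 E=22] avail[A=34 B=34 C=31 D=15 E=22] open={R1,R4,R5,R6,R7,R8}
Step 11: reserve R9 B 7 -> on_hand[A=35 B=43 C=43 D=21 E=22] avail[A=34 B=27 C=31 D=15 E=22] open={R1,R4,R5,R6,R7,R8,R9}
Step 12: cancel R6 -> on_hand[A=35 B=43 C=43 D=21 E=22] avail[A=34 B=27 C=31 D=21 E=22] open={R1,R4,R5,R7,R8,R9}
Step 13: reserve R10 B 9 -> on_hand[A=35 B=43 C=43 D=21 E=22] avail[A=34 B=18 C=31 D=21 E=22] open={R1,R10,R4,R5,R7,R8,R9}
Step 14: cancel R9 -> on_hand[A=35 B=43 C=43 D=21 E=22] avail[A=34 B=25 C=31 D=21 E=22] open={R1,R10,R4,R5,R7,R8}
Step 15: reserve R11 C 7 -> on_hand[A=35 B=43 C=43 D=21 E=22] avail[A=34 B=25 C=24 D=21 E=22] open={R1,R10,R11,R4,R5,R7,R8}
Step 16: reserve R12 B 2 -> on_hand[A=35 B=43 C=43 D=21 E=22] avail[A=34 B=23 C=24 D=21 E=22] open={R1,R10,R11,R12,R4,R5,R7,R8}
Final available[D] = 21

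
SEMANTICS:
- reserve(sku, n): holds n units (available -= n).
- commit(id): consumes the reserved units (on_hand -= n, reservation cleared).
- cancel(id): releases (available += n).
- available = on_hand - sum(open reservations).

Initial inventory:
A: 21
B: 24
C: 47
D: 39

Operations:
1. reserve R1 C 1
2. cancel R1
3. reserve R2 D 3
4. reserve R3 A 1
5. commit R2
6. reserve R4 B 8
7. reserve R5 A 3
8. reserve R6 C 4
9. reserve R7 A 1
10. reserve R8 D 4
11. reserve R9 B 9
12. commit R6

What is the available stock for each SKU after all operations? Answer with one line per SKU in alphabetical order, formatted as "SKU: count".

Answer: A: 16
B: 7
C: 43
D: 32

Derivation:
Step 1: reserve R1 C 1 -> on_hand[A=21 B=24 C=47 D=39] avail[A=21 B=24 C=46 D=39] open={R1}
Step 2: cancel R1 -> on_hand[A=21 B=24 C=47 D=39] avail[A=21 B=24 C=47 D=39] open={}
Step 3: reserve R2 D 3 -> on_hand[A=21 B=24 C=47 D=39] avail[A=21 B=24 C=47 D=36] open={R2}
Step 4: reserve R3 A 1 -> on_hand[A=21 B=24 C=47 D=39] avail[A=20 B=24 C=47 D=36] open={R2,R3}
Step 5: commit R2 -> on_hand[A=21 B=24 C=47 D=36] avail[A=20 B=24 C=47 D=36] open={R3}
Step 6: reserve R4 B 8 -> on_hand[A=21 B=24 C=47 D=36] avail[A=20 B=16 C=47 D=36] open={R3,R4}
Step 7: reserve R5 A 3 -> on_hand[A=21 B=24 C=47 D=36] avail[A=17 B=16 C=47 D=36] open={R3,R4,R5}
Step 8: reserve R6 C 4 -> on_hand[A=21 B=24 C=47 D=36] avail[A=17 B=16 C=43 D=36] open={R3,R4,R5,R6}
Step 9: reserve R7 A 1 -> on_hand[A=21 B=24 C=47 D=36] avail[A=16 B=16 C=43 D=36] open={R3,R4,R5,R6,R7}
Step 10: reserve R8 D 4 -> on_hand[A=21 B=24 C=47 D=36] avail[A=16 B=16 C=43 D=32] open={R3,R4,R5,R6,R7,R8}
Step 11: reserve R9 B 9 -> on_hand[A=21 B=24 C=47 D=36] avail[A=16 B=7 C=43 D=32] open={R3,R4,R5,R6,R7,R8,R9}
Step 12: commit R6 -> on_hand[A=21 B=24 C=43 D=36] avail[A=16 B=7 C=43 D=32] open={R3,R4,R5,R7,R8,R9}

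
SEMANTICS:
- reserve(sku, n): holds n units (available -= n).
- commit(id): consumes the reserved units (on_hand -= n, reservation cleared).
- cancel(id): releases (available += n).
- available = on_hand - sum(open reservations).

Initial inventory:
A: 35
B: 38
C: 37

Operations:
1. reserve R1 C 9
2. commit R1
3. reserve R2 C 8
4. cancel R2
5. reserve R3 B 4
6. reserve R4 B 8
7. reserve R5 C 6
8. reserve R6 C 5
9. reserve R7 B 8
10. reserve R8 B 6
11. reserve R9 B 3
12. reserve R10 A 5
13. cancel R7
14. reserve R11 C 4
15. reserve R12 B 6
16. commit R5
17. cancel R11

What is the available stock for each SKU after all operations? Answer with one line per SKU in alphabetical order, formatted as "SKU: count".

Answer: A: 30
B: 11
C: 17

Derivation:
Step 1: reserve R1 C 9 -> on_hand[A=35 B=38 C=37] avail[A=35 B=38 C=28] open={R1}
Step 2: commit R1 -> on_hand[A=35 B=38 C=28] avail[A=35 B=38 C=28] open={}
Step 3: reserve R2 C 8 -> on_hand[A=35 B=38 C=28] avail[A=35 B=38 C=20] open={R2}
Step 4: cancel R2 -> on_hand[A=35 B=38 C=28] avail[A=35 B=38 C=28] open={}
Step 5: reserve R3 B 4 -> on_hand[A=35 B=38 C=28] avail[A=35 B=34 C=28] open={R3}
Step 6: reserve R4 B 8 -> on_hand[A=35 B=38 C=28] avail[A=35 B=26 C=28] open={R3,R4}
Step 7: reserve R5 C 6 -> on_hand[A=35 B=38 C=28] avail[A=35 B=26 C=22] open={R3,R4,R5}
Step 8: reserve R6 C 5 -> on_hand[A=35 B=38 C=28] avail[A=35 B=26 C=17] open={R3,R4,R5,R6}
Step 9: reserve R7 B 8 -> on_hand[A=35 B=38 C=28] avail[A=35 B=18 C=17] open={R3,R4,R5,R6,R7}
Step 10: reserve R8 B 6 -> on_hand[A=35 B=38 C=28] avail[A=35 B=12 C=17] open={R3,R4,R5,R6,R7,R8}
Step 11: reserve R9 B 3 -> on_hand[A=35 B=38 C=28] avail[A=35 B=9 C=17] open={R3,R4,R5,R6,R7,R8,R9}
Step 12: reserve R10 A 5 -> on_hand[A=35 B=38 C=28] avail[A=30 B=9 C=17] open={R10,R3,R4,R5,R6,R7,R8,R9}
Step 13: cancel R7 -> on_hand[A=35 B=38 C=28] avail[A=30 B=17 C=17] open={R10,R3,R4,R5,R6,R8,R9}
Step 14: reserve R11 C 4 -> on_hand[A=35 B=38 C=28] avail[A=30 B=17 C=13] open={R10,R11,R3,R4,R5,R6,R8,R9}
Step 15: reserve R12 B 6 -> on_hand[A=35 B=38 C=28] avail[A=30 B=11 C=13] open={R10,R11,R12,R3,R4,R5,R6,R8,R9}
Step 16: commit R5 -> on_hand[A=35 B=38 C=22] avail[A=30 B=11 C=13] open={R10,R11,R12,R3,R4,R6,R8,R9}
Step 17: cancel R11 -> on_hand[A=35 B=38 C=22] avail[A=30 B=11 C=17] open={R10,R12,R3,R4,R6,R8,R9}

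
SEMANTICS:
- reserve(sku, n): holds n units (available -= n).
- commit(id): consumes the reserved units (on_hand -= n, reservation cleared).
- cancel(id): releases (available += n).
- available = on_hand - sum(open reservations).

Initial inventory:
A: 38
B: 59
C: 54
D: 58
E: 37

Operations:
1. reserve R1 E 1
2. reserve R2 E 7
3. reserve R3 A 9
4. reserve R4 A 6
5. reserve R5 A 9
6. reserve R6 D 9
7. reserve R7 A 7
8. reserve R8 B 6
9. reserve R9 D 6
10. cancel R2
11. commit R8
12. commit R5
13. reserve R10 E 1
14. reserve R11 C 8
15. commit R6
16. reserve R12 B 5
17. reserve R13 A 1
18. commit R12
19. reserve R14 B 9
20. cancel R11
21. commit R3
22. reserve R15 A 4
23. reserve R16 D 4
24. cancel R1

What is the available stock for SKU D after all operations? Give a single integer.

Answer: 39

Derivation:
Step 1: reserve R1 E 1 -> on_hand[A=38 B=59 C=54 D=58 E=37] avail[A=38 B=59 C=54 D=58 E=36] open={R1}
Step 2: reserve R2 E 7 -> on_hand[A=38 B=59 C=54 D=58 E=37] avail[A=38 B=59 C=54 D=58 E=29] open={R1,R2}
Step 3: reserve R3 A 9 -> on_hand[A=38 B=59 C=54 D=58 E=37] avail[A=29 B=59 C=54 D=58 E=29] open={R1,R2,R3}
Step 4: reserve R4 A 6 -> on_hand[A=38 B=59 C=54 D=58 E=37] avail[A=23 B=59 C=54 D=58 E=29] open={R1,R2,R3,R4}
Step 5: reserve R5 A 9 -> on_hand[A=38 B=59 C=54 D=58 E=37] avail[A=14 B=59 C=54 D=58 E=29] open={R1,R2,R3,R4,R5}
Step 6: reserve R6 D 9 -> on_hand[A=38 B=59 C=54 D=58 E=37] avail[A=14 B=59 C=54 D=49 E=29] open={R1,R2,R3,R4,R5,R6}
Step 7: reserve R7 A 7 -> on_hand[A=38 B=59 C=54 D=58 E=37] avail[A=7 B=59 C=54 D=49 E=29] open={R1,R2,R3,R4,R5,R6,R7}
Step 8: reserve R8 B 6 -> on_hand[A=38 B=59 C=54 D=58 E=37] avail[A=7 B=53 C=54 D=49 E=29] open={R1,R2,R3,R4,R5,R6,R7,R8}
Step 9: reserve R9 D 6 -> on_hand[A=38 B=59 C=54 D=58 E=37] avail[A=7 B=53 C=54 D=43 E=29] open={R1,R2,R3,R4,R5,R6,R7,R8,R9}
Step 10: cancel R2 -> on_hand[A=38 B=59 C=54 D=58 E=37] avail[A=7 B=53 C=54 D=43 E=36] open={R1,R3,R4,R5,R6,R7,R8,R9}
Step 11: commit R8 -> on_hand[A=38 B=53 C=54 D=58 E=37] avail[A=7 B=53 C=54 D=43 E=36] open={R1,R3,R4,R5,R6,R7,R9}
Step 12: commit R5 -> on_hand[A=29 B=53 C=54 D=58 E=37] avail[A=7 B=53 C=54 D=43 E=36] open={R1,R3,R4,R6,R7,R9}
Step 13: reserve R10 E 1 -> on_hand[A=29 B=53 C=54 D=58 E=37] avail[A=7 B=53 C=54 D=43 E=35] open={R1,R10,R3,R4,R6,R7,R9}
Step 14: reserve R11 C 8 -> on_hand[A=29 B=53 C=54 D=58 E=37] avail[A=7 B=53 C=46 D=43 E=35] open={R1,R10,R11,R3,R4,R6,R7,R9}
Step 15: commit R6 -> on_hand[A=29 B=53 C=54 D=49 E=37] avail[A=7 B=53 C=46 D=43 E=35] open={R1,R10,R11,R3,R4,R7,R9}
Step 16: reserve R12 B 5 -> on_hand[A=29 B=53 C=54 D=49 E=37] avail[A=7 B=48 C=46 D=43 E=35] open={R1,R10,R11,R12,R3,R4,R7,R9}
Step 17: reserve R13 A 1 -> on_hand[A=29 B=53 C=54 D=49 E=37] avail[A=6 B=48 C=46 D=43 E=35] open={R1,R10,R11,R12,R13,R3,R4,R7,R9}
Step 18: commit R12 -> on_hand[A=29 B=48 C=54 D=49 E=37] avail[A=6 B=48 C=46 D=43 E=35] open={R1,R10,R11,R13,R3,R4,R7,R9}
Step 19: reserve R14 B 9 -> on_hand[A=29 B=48 C=54 D=49 E=37] avail[A=6 B=39 C=46 D=43 E=35] open={R1,R10,R11,R13,R14,R3,R4,R7,R9}
Step 20: cancel R11 -> on_hand[A=29 B=48 C=54 D=49 E=37] avail[A=6 B=39 C=54 D=43 E=35] open={R1,R10,R13,R14,R3,R4,R7,R9}
Step 21: commit R3 -> on_hand[A=20 B=48 C=54 D=49 E=37] avail[A=6 B=39 C=54 D=43 E=35] open={R1,R10,R13,R14,R4,R7,R9}
Step 22: reserve R15 A 4 -> on_hand[A=20 B=48 C=54 D=49 E=37] avail[A=2 B=39 C=54 D=43 E=35] open={R1,R10,R13,R14,R15,R4,R7,R9}
Step 23: reserve R16 D 4 -> on_hand[A=20 B=48 C=54 D=49 E=37] avail[A=2 B=39 C=54 D=39 E=35] open={R1,R10,R13,R14,R15,R16,R4,R7,R9}
Step 24: cancel R1 -> on_hand[A=20 B=48 C=54 D=49 E=37] avail[A=2 B=39 C=54 D=39 E=36] open={R10,R13,R14,R15,R16,R4,R7,R9}
Final available[D] = 39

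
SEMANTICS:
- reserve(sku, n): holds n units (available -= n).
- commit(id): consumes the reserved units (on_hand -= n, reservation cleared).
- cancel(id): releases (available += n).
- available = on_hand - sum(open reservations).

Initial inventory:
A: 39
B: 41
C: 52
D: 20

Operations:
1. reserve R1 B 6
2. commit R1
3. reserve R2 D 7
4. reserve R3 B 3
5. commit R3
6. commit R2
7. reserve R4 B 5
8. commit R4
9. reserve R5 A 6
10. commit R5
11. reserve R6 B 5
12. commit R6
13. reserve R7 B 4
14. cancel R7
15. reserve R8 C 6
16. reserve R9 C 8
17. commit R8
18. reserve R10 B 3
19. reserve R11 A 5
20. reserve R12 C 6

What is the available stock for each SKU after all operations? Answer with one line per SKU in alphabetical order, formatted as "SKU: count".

Answer: A: 28
B: 19
C: 32
D: 13

Derivation:
Step 1: reserve R1 B 6 -> on_hand[A=39 B=41 C=52 D=20] avail[A=39 B=35 C=52 D=20] open={R1}
Step 2: commit R1 -> on_hand[A=39 B=35 C=52 D=20] avail[A=39 B=35 C=52 D=20] open={}
Step 3: reserve R2 D 7 -> on_hand[A=39 B=35 C=52 D=20] avail[A=39 B=35 C=52 D=13] open={R2}
Step 4: reserve R3 B 3 -> on_hand[A=39 B=35 C=52 D=20] avail[A=39 B=32 C=52 D=13] open={R2,R3}
Step 5: commit R3 -> on_hand[A=39 B=32 C=52 D=20] avail[A=39 B=32 C=52 D=13] open={R2}
Step 6: commit R2 -> on_hand[A=39 B=32 C=52 D=13] avail[A=39 B=32 C=52 D=13] open={}
Step 7: reserve R4 B 5 -> on_hand[A=39 B=32 C=52 D=13] avail[A=39 B=27 C=52 D=13] open={R4}
Step 8: commit R4 -> on_hand[A=39 B=27 C=52 D=13] avail[A=39 B=27 C=52 D=13] open={}
Step 9: reserve R5 A 6 -> on_hand[A=39 B=27 C=52 D=13] avail[A=33 B=27 C=52 D=13] open={R5}
Step 10: commit R5 -> on_hand[A=33 B=27 C=52 D=13] avail[A=33 B=27 C=52 D=13] open={}
Step 11: reserve R6 B 5 -> on_hand[A=33 B=27 C=52 D=13] avail[A=33 B=22 C=52 D=13] open={R6}
Step 12: commit R6 -> on_hand[A=33 B=22 C=52 D=13] avail[A=33 B=22 C=52 D=13] open={}
Step 13: reserve R7 B 4 -> on_hand[A=33 B=22 C=52 D=13] avail[A=33 B=18 C=52 D=13] open={R7}
Step 14: cancel R7 -> on_hand[A=33 B=22 C=52 D=13] avail[A=33 B=22 C=52 D=13] open={}
Step 15: reserve R8 C 6 -> on_hand[A=33 B=22 C=52 D=13] avail[A=33 B=22 C=46 D=13] open={R8}
Step 16: reserve R9 C 8 -> on_hand[A=33 B=22 C=52 D=13] avail[A=33 B=22 C=38 D=13] open={R8,R9}
Step 17: commit R8 -> on_hand[A=33 B=22 C=46 D=13] avail[A=33 B=22 C=38 D=13] open={R9}
Step 18: reserve R10 B 3 -> on_hand[A=33 B=22 C=46 D=13] avail[A=33 B=19 C=38 D=13] open={R10,R9}
Step 19: reserve R11 A 5 -> on_hand[A=33 B=22 C=46 D=13] avail[A=28 B=19 C=38 D=13] open={R10,R11,R9}
Step 20: reserve R12 C 6 -> on_hand[A=33 B=22 C=46 D=13] avail[A=28 B=19 C=32 D=13] open={R10,R11,R12,R9}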